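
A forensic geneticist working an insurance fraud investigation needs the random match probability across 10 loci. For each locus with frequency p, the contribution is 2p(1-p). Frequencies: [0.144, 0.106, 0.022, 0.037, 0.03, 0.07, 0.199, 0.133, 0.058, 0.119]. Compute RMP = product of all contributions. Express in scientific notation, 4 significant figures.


Computing RMP for 10 loci:
Locus 1: 2 * 0.144 * 0.856 = 0.246528
Locus 2: 2 * 0.106 * 0.894 = 0.189528
Locus 3: 2 * 0.022 * 0.978 = 0.043032
Locus 4: 2 * 0.037 * 0.963 = 0.071262
Locus 5: 2 * 0.03 * 0.97 = 0.0582
Locus 6: 2 * 0.07 * 0.93 = 0.1302
Locus 7: 2 * 0.199 * 0.801 = 0.318798
Locus 8: 2 * 0.133 * 0.867 = 0.230622
Locus 9: 2 * 0.058 * 0.942 = 0.109272
Locus 10: 2 * 0.119 * 0.881 = 0.209678
RMP = 1.829e-09

1.829e-09


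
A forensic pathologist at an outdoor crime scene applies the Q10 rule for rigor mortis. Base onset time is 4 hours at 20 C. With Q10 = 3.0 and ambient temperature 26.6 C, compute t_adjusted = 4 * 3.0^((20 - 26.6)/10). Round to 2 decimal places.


Rigor mortis time adjustment:
Exponent = (T_ref - T_actual) / 10 = (20 - 26.6) / 10 = -0.66
Q10 factor = 3.0^-0.66 = 0.48428
t_adjusted = 4 * 0.48428 = 1.94 hours

1.94


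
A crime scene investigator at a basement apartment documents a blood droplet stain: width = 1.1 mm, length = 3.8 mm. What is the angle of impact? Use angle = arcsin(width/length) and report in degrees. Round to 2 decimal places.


Blood spatter impact angle calculation:
width / length = 1.1 / 3.8 = 0.289474
angle = arcsin(0.289474)
angle = 16.83 degrees

16.83


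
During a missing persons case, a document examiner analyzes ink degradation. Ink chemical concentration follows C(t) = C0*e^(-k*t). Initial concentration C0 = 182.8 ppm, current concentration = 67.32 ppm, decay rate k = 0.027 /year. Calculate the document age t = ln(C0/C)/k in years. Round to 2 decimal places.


Document age estimation:
C0/C = 182.8 / 67.32 = 2.715389
ln(C0/C) = 0.998935
t = 0.998935 / 0.027 = 37.00 years

37.00


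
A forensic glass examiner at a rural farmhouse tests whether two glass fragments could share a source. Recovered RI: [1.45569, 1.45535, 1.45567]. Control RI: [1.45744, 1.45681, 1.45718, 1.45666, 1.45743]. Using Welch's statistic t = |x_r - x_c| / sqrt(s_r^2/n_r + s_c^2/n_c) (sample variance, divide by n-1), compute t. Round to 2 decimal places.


Welch's t-criterion for glass RI comparison:
Recovered mean = sum / n_r = 4.36671 / 3 = 1.45557
Control mean = sum / n_c = 7.28552 / 5 = 1.457104
Recovered sample variance s_r^2 = 3.64e-08
Control sample variance s_c^2 = 1.2713e-07
Welch SE (unpooled) = sqrt(s_r^2/n_r + s_c^2/n_c) = sqrt(1.21333e-08 + 2.5426e-08) = sqrt(3.75593e-08) = 0.000193802
|mean_r - mean_c| = 0.001534
t = 0.001534 / 0.000193802 = 7.92

7.92


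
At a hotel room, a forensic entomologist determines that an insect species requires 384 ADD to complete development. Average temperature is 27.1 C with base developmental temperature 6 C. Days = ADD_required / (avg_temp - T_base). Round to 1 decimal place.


Insect development time:
Effective temperature = avg_temp - T_base = 27.1 - 6 = 21.1 C
Days = ADD / effective_temp = 384 / 21.1 = 18.2 days

18.2


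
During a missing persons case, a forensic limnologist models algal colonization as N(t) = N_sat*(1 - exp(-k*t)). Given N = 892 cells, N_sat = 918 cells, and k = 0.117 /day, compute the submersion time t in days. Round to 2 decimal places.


PMSI from diatom colonization curve:
N / N_sat = 892 / 918 = 0.971678
1 - N/N_sat = 0.028322
ln(1 - N/N_sat) = -3.564116
t = -ln(1 - N/N_sat) / k = -(-3.564116) / 0.117 = 30.46 days

30.46


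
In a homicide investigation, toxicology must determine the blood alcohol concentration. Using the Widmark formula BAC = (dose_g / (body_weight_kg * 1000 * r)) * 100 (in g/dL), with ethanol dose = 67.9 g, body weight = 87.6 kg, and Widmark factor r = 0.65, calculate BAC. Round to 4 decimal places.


Applying the Widmark formula:
BAC = (dose_g / (body_wt * 1000 * r)) * 100
Denominator = 87.6 * 1000 * 0.65 = 56940
BAC = (67.9 / 56940) * 100
BAC = 0.1192 g/dL

0.1192


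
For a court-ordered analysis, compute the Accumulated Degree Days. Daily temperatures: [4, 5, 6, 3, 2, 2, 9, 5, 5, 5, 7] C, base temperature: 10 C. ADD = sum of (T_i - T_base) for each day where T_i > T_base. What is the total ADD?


Computing ADD day by day:
Day 1: max(0, 4 - 10) = 0
Day 2: max(0, 5 - 10) = 0
Day 3: max(0, 6 - 10) = 0
Day 4: max(0, 3 - 10) = 0
Day 5: max(0, 2 - 10) = 0
Day 6: max(0, 2 - 10) = 0
Day 7: max(0, 9 - 10) = 0
Day 8: max(0, 5 - 10) = 0
Day 9: max(0, 5 - 10) = 0
Day 10: max(0, 5 - 10) = 0
Day 11: max(0, 7 - 10) = 0
Total ADD = 0

0


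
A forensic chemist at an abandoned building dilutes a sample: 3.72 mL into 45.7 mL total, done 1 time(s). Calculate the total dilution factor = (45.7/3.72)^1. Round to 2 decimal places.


Dilution factor calculation:
Single dilution = V_total / V_sample = 45.7 / 3.72 ≈ 12.284946
Number of dilutions = 1
Total DF = (45.7 / 3.72)^1 (full precision, rounded at the end) = 12.28

12.28


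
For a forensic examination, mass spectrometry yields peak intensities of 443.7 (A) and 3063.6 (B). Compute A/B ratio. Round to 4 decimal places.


Spectral peak ratio:
Peak A = 443.7 counts
Peak B = 3063.6 counts
Ratio = 443.7 / 3063.6 = 0.1448

0.1448


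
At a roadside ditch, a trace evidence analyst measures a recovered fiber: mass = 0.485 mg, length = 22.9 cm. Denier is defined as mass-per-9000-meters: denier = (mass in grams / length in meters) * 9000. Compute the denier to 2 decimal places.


Denier calculation:
Mass in grams = 0.485 mg / 1000 = 0.000485 g
Length in meters = 22.9 cm / 100 = 0.229 m
Linear density = mass / length = 0.000485 / 0.229 = 0.0021179 g/m
Denier = (g/m) * 9000 = 0.0021179 * 9000 = 19.06

19.06


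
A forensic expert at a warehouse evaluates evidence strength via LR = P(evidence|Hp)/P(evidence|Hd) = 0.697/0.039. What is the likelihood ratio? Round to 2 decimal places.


Likelihood ratio calculation:
LR = P(E|Hp) / P(E|Hd)
LR = 0.697 / 0.039
LR = 17.87

17.87


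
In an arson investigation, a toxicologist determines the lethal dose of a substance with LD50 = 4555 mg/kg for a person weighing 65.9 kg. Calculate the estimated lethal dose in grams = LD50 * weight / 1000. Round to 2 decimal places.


Lethal dose calculation:
Lethal dose = LD50 * body_weight / 1000
= 4555 * 65.9 / 1000
= 300174.5 / 1000
= 300.17 g

300.17


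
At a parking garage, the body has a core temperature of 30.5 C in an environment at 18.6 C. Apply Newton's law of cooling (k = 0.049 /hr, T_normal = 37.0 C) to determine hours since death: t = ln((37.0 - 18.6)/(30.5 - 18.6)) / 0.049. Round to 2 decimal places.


Using Newton's law of cooling:
t = ln((T_normal - T_ambient) / (T_body - T_ambient)) / k
T_normal - T_ambient = 18.4
T_body - T_ambient = 11.9
Ratio = 1.546218
ln(ratio) = 0.435812
t = 0.435812 / 0.049 = 8.89 hours

8.89


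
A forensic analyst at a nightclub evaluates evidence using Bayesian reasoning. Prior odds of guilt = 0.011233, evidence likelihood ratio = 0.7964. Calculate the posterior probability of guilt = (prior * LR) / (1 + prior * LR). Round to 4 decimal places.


Bayesian evidence evaluation:
Posterior odds = prior_odds * LR = 0.011233 * 0.7964 = 0.008945961
Posterior probability = posterior_odds / (1 + posterior_odds)
= 0.008945961 / (1 + 0.008945961)
= 0.008945961 / 1.008945961
= 0.0089

0.0089


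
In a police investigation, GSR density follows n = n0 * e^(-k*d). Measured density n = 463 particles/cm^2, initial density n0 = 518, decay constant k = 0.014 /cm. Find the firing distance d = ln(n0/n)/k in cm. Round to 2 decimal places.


GSR distance calculation:
n0/n = 518 / 463 = 1.11879
ln(n0/n) = 0.112248
d = 0.112248 / 0.014 = 8.02 cm

8.02


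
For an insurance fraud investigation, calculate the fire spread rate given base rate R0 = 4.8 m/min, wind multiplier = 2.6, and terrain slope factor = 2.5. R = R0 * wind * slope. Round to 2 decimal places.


Fire spread rate calculation:
R = R0 * wind_factor * slope_factor
= 4.8 * 2.6 * 2.5
= 12.48 * 2.5
= 31.20 m/min

31.20


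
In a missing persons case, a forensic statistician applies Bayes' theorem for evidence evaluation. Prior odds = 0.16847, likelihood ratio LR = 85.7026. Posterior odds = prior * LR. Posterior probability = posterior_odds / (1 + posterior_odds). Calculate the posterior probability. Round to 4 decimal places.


Bayesian evidence evaluation:
Posterior odds = prior_odds * LR = 0.16847 * 85.7026 = 14.43832
Posterior probability = posterior_odds / (1 + posterior_odds)
= 14.43832 / (1 + 14.43832)
= 14.43832 / 15.43832
= 0.9352

0.9352


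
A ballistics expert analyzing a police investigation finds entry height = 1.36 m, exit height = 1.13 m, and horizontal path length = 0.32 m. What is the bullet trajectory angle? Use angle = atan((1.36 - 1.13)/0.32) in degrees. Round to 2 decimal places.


Bullet trajectory angle:
Height difference = 1.36 - 1.13 = 0.23 m
angle = atan(0.23 / 0.32)
angle = atan(0.71875)
angle = 35.71 degrees

35.71


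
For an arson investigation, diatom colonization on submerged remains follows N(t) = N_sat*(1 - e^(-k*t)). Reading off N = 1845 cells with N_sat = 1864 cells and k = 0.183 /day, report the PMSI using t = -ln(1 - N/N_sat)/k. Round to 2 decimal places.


PMSI from diatom colonization curve:
N / N_sat = 1845 / 1864 = 0.989807
1 - N/N_sat = 0.010193
ln(1 - N/N_sat) = -4.586054
t = -ln(1 - N/N_sat) / k = -(-4.586054) / 0.183 = 25.06 days

25.06


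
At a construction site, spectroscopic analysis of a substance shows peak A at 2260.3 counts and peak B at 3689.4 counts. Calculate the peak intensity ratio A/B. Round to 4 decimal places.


Spectral peak ratio:
Peak A = 2260.3 counts
Peak B = 3689.4 counts
Ratio = 2260.3 / 3689.4 = 0.6126

0.6126


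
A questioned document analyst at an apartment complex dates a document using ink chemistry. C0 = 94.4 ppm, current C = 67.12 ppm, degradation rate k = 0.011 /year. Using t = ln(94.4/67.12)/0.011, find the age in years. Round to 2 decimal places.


Document age estimation:
C0/C = 94.4 / 67.12 = 1.406436
ln(C0/C) = 0.341059
t = 0.341059 / 0.011 = 31.01 years

31.01


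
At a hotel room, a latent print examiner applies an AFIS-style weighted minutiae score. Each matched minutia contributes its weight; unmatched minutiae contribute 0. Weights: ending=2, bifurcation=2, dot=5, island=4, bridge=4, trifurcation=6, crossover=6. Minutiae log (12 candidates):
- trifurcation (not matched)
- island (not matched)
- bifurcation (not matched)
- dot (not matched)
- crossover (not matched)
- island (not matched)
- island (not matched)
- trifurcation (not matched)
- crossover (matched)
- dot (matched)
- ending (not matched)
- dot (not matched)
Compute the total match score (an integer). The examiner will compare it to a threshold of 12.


Weighted minutiae match score:
  trifurcation: not matched, +0
  island: not matched, +0
  bifurcation: not matched, +0
  dot: not matched, +0
  crossover: not matched, +0
  island: not matched, +0
  island: not matched, +0
  trifurcation: not matched, +0
  crossover: matched, +6 (running total 6)
  dot: matched, +5 (running total 11)
  ending: not matched, +0
  dot: not matched, +0
Total score = 11
Threshold = 12; verdict = inconclusive

11


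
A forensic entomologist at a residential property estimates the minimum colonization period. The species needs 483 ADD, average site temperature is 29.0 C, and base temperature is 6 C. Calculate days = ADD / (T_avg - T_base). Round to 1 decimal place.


Insect development time:
Effective temperature = avg_temp - T_base = 29.0 - 6 = 23.0 C
Days = ADD / effective_temp = 483 / 23.0 = 21.0 days

21.0


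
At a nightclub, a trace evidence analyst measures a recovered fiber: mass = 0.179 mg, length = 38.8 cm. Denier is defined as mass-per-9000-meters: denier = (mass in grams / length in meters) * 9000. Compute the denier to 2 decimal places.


Denier calculation:
Mass in grams = 0.179 mg / 1000 = 0.000179 g
Length in meters = 38.8 cm / 100 = 0.388 m
Linear density = mass / length = 0.000179 / 0.388 = 0.00046134 g/m
Denier = (g/m) * 9000 = 0.00046134 * 9000 = 4.15

4.15


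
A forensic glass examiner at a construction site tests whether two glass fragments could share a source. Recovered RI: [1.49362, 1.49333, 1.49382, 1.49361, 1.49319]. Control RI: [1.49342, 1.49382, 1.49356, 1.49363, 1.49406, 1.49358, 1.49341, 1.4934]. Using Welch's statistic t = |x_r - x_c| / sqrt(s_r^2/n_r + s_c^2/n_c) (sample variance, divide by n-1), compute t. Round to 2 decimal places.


Welch's t-criterion for glass RI comparison:
Recovered mean = sum / n_r = 7.46757 / 5 = 1.493514
Control mean = sum / n_c = 11.94888 / 8 = 1.49361
Recovered sample variance s_r^2 = 6.323e-08
Control sample variance s_c^2 = 5.29429e-08
Welch SE (unpooled) = sqrt(s_r^2/n_r + s_c^2/n_c) = sqrt(1.2646e-08 + 6.61786e-09) = sqrt(1.92639e-08) = 0.000138794
|mean_r - mean_c| = 9.6e-05
t = 9.6e-05 / 0.000138794 = 0.69

0.69


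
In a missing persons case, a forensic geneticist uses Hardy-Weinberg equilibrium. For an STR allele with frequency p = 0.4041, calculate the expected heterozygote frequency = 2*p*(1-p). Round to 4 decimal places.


Hardy-Weinberg heterozygote frequency:
q = 1 - p = 1 - 0.4041 = 0.5959
2pq = 2 * 0.4041 * 0.5959 = 0.4816

0.4816


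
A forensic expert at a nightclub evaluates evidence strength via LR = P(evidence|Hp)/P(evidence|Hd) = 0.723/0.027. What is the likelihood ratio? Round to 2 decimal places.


Likelihood ratio calculation:
LR = P(E|Hp) / P(E|Hd)
LR = 0.723 / 0.027
LR = 26.78

26.78


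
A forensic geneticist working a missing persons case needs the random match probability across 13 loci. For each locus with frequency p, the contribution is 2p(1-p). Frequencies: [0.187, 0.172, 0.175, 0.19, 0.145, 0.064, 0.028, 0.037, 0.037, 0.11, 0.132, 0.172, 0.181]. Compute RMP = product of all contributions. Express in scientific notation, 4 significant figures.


Computing RMP for 13 loci:
Locus 1: 2 * 0.187 * 0.813 = 0.304062
Locus 2: 2 * 0.172 * 0.828 = 0.284832
Locus 3: 2 * 0.175 * 0.825 = 0.28875
Locus 4: 2 * 0.19 * 0.81 = 0.3078
Locus 5: 2 * 0.145 * 0.855 = 0.24795
Locus 6: 2 * 0.064 * 0.936 = 0.119808
Locus 7: 2 * 0.028 * 0.972 = 0.054432
Locus 8: 2 * 0.037 * 0.963 = 0.071262
Locus 9: 2 * 0.037 * 0.963 = 0.071262
Locus 10: 2 * 0.11 * 0.89 = 0.1958
Locus 11: 2 * 0.132 * 0.868 = 0.229152
Locus 12: 2 * 0.172 * 0.828 = 0.284832
Locus 13: 2 * 0.181 * 0.819 = 0.296478
RMP = 2.395e-10

2.395e-10


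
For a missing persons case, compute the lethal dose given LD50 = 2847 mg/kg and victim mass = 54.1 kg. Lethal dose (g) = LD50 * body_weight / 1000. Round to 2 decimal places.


Lethal dose calculation:
Lethal dose = LD50 * body_weight / 1000
= 2847 * 54.1 / 1000
= 154022.7 / 1000
= 154.02 g

154.02


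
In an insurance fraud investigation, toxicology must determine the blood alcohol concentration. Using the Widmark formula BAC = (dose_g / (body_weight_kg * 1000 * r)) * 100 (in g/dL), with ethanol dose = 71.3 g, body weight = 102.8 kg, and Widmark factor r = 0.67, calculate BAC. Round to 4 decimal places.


Applying the Widmark formula:
BAC = (dose_g / (body_wt * 1000 * r)) * 100
Denominator = 102.8 * 1000 * 0.67 = 68876
BAC = (71.3 / 68876) * 100
BAC = 0.1035 g/dL

0.1035


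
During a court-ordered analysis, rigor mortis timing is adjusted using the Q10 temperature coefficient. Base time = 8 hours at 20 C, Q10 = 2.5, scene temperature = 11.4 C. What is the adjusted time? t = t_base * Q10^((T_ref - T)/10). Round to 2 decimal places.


Rigor mortis time adjustment:
Exponent = (T_ref - T_actual) / 10 = (20 - 11.4) / 10 = 0.86
Q10 factor = 2.5^0.86 = 2.19902
t_adjusted = 8 * 2.19902 = 17.59 hours

17.59


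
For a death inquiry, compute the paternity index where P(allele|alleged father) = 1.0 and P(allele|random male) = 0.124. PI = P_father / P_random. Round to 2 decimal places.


Paternity Index calculation:
PI = P(allele|father) / P(allele|random)
PI = 1.0 / 0.124
PI = 8.06

8.06


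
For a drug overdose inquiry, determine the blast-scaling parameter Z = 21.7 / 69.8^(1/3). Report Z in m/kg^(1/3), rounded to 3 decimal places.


Scaled distance calculation:
W^(1/3) = 69.8^(1/3) = 4.117357
Z = R / W^(1/3) = 21.7 / 4.117357
Z = 5.270 m/kg^(1/3)

5.270


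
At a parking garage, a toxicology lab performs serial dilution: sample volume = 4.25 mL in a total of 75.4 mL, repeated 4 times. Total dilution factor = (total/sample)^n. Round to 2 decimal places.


Dilution factor calculation:
Single dilution = V_total / V_sample = 75.4 / 4.25 ≈ 17.741176
Number of dilutions = 4
Total DF = (75.4 / 4.25)^4 (full precision, rounded at the end) = 99067.15

99067.15


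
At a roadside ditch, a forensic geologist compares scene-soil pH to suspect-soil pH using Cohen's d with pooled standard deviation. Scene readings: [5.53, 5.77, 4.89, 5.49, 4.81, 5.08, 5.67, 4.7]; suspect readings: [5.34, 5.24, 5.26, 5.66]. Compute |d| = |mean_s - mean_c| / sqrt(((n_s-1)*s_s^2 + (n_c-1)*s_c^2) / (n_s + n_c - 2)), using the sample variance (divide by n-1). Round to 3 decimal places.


Pooled-variance Cohen's d for soil pH comparison:
Scene mean = 41.94 / 8 = 5.2425
Suspect mean = 21.5 / 4 = 5.375
Scene sample variance s_s^2 = 0.176707
Suspect sample variance s_c^2 = 0.037967
Pooled variance = ((n_s-1)*s_s^2 + (n_c-1)*s_c^2) / (n_s + n_c - 2) = 0.135085
Pooled SD = sqrt(0.135085) = 0.367539
Mean difference = -0.1325
|d| = |-0.1325| / 0.367539 = 0.361

0.361


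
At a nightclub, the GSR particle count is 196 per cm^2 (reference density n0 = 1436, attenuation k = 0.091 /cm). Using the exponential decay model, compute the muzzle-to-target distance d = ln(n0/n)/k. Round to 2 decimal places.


GSR distance calculation:
n0/n = 1436 / 196 = 7.326531
ln(n0/n) = 1.991502
d = 1.991502 / 0.091 = 21.88 cm

21.88


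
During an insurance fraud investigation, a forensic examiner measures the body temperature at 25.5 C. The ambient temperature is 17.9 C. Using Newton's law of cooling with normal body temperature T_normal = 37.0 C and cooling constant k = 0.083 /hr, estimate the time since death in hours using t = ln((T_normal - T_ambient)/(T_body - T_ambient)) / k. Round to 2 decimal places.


Using Newton's law of cooling:
t = ln((T_normal - T_ambient) / (T_body - T_ambient)) / k
T_normal - T_ambient = 19.1
T_body - T_ambient = 7.6
Ratio = 2.513158
ln(ratio) = 0.92154
t = 0.92154 / 0.083 = 11.10 hours

11.10


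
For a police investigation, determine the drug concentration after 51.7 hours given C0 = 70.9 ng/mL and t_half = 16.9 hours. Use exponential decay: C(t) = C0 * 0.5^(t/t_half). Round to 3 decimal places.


Drug concentration decay:
Number of half-lives = t / t_half = 51.7 / 16.9 = 3.059172
Decay factor = 0.5^3.059172 = 0.11997685
C(t) = 70.9 * 0.11997685 = 8.506 ng/mL

8.506


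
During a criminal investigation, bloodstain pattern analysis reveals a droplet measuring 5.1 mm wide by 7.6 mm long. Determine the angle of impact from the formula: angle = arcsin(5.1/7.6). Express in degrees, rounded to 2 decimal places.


Blood spatter impact angle calculation:
width / length = 5.1 / 7.6 = 0.671053
angle = arcsin(0.671053)
angle = 42.15 degrees

42.15


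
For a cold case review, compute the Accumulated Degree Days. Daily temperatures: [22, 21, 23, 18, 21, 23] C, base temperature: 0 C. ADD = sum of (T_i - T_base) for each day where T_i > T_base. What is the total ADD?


Computing ADD day by day:
Day 1: max(0, 22 - 0) = 22
Day 2: max(0, 21 - 0) = 21
Day 3: max(0, 23 - 0) = 23
Day 4: max(0, 18 - 0) = 18
Day 5: max(0, 21 - 0) = 21
Day 6: max(0, 23 - 0) = 23
Total ADD = 128

128


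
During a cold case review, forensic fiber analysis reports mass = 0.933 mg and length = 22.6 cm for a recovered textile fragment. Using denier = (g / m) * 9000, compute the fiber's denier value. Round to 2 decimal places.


Denier calculation:
Mass in grams = 0.933 mg / 1000 = 0.000933 g
Length in meters = 22.6 cm / 100 = 0.226 m
Linear density = mass / length = 0.000933 / 0.226 = 0.00412832 g/m
Denier = (g/m) * 9000 = 0.00412832 * 9000 = 37.15

37.15


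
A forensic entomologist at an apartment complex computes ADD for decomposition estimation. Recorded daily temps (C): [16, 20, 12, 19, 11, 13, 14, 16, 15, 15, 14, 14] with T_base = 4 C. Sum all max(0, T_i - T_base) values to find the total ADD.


Computing ADD day by day:
Day 1: max(0, 16 - 4) = 12
Day 2: max(0, 20 - 4) = 16
Day 3: max(0, 12 - 4) = 8
Day 4: max(0, 19 - 4) = 15
Day 5: max(0, 11 - 4) = 7
Day 6: max(0, 13 - 4) = 9
Day 7: max(0, 14 - 4) = 10
Day 8: max(0, 16 - 4) = 12
Day 9: max(0, 15 - 4) = 11
Day 10: max(0, 15 - 4) = 11
Day 11: max(0, 14 - 4) = 10
Day 12: max(0, 14 - 4) = 10
Total ADD = 131

131


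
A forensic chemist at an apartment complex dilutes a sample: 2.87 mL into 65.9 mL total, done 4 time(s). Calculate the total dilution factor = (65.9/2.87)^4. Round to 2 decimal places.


Dilution factor calculation:
Single dilution = V_total / V_sample = 65.9 / 2.87 ≈ 22.961672
Number of dilutions = 4
Total DF = (65.9 / 2.87)^4 (full precision, rounded at the end) = 277980.33

277980.33


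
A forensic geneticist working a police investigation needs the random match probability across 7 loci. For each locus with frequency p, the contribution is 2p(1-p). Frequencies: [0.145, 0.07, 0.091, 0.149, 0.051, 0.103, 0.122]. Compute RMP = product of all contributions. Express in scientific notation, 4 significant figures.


Computing RMP for 7 loci:
Locus 1: 2 * 0.145 * 0.855 = 0.24795
Locus 2: 2 * 0.07 * 0.93 = 0.1302
Locus 3: 2 * 0.091 * 0.909 = 0.165438
Locus 4: 2 * 0.149 * 0.851 = 0.253598
Locus 5: 2 * 0.051 * 0.949 = 0.096798
Locus 6: 2 * 0.103 * 0.897 = 0.184782
Locus 7: 2 * 0.122 * 0.878 = 0.214232
RMP = 5.190e-06

5.190e-06


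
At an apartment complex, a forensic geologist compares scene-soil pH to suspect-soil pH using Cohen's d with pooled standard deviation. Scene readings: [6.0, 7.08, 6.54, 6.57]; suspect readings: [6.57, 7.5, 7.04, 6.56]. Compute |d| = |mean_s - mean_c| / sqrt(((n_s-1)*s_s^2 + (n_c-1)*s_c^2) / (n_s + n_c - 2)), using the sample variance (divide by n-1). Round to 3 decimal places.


Pooled-variance Cohen's d for soil pH comparison:
Scene mean = 26.19 / 4 = 6.5475
Suspect mean = 27.67 / 4 = 6.9175
Scene sample variance s_s^2 = 0.194625
Suspect sample variance s_c^2 = 0.200958
Pooled variance = ((n_s-1)*s_s^2 + (n_c-1)*s_c^2) / (n_s + n_c - 2) = 0.197792
Pooled SD = sqrt(0.197792) = 0.444738
Mean difference = -0.37
|d| = |-0.37| / 0.444738 = 0.832

0.832


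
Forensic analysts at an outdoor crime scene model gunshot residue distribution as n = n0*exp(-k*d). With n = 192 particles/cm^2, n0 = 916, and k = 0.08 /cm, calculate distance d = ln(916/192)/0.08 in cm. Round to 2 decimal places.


GSR distance calculation:
n0/n = 916 / 192 = 4.770833
ln(n0/n) = 1.562521
d = 1.562521 / 0.08 = 19.53 cm

19.53


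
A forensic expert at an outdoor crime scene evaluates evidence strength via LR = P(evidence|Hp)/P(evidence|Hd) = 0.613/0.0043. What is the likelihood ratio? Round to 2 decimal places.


Likelihood ratio calculation:
LR = P(E|Hp) / P(E|Hd)
LR = 0.613 / 0.0043
LR = 142.56

142.56


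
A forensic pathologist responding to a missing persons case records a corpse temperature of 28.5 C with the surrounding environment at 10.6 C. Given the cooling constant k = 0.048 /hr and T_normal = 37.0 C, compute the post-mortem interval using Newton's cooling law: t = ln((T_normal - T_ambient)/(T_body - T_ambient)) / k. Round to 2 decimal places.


Using Newton's law of cooling:
t = ln((T_normal - T_ambient) / (T_body - T_ambient)) / k
T_normal - T_ambient = 26.4
T_body - T_ambient = 17.9
Ratio = 1.47486
ln(ratio) = 0.388563
t = 0.388563 / 0.048 = 8.10 hours

8.10


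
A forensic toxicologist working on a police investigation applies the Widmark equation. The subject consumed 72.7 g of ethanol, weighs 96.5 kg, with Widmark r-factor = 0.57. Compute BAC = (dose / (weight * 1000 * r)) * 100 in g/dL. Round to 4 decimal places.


Applying the Widmark formula:
BAC = (dose_g / (body_wt * 1000 * r)) * 100
Denominator = 96.5 * 1000 * 0.57 = 55005
BAC = (72.7 / 55005) * 100
BAC = 0.1322 g/dL

0.1322


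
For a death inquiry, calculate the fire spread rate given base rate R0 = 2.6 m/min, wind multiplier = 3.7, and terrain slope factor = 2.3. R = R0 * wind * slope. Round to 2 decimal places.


Fire spread rate calculation:
R = R0 * wind_factor * slope_factor
= 2.6 * 3.7 * 2.3
= 9.62 * 2.3
= 22.13 m/min

22.13


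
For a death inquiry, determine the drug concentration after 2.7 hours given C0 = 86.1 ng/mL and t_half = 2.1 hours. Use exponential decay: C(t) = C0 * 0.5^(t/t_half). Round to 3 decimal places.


Drug concentration decay:
Number of half-lives = t / t_half = 2.7 / 2.1 = 1.285714
Decay factor = 0.5^1.285714 = 0.41016776
C(t) = 86.1 * 0.41016776 = 35.315 ng/mL

35.315


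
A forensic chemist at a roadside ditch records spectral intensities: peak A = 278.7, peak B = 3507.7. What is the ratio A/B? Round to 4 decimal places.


Spectral peak ratio:
Peak A = 278.7 counts
Peak B = 3507.7 counts
Ratio = 278.7 / 3507.7 = 0.0795

0.0795


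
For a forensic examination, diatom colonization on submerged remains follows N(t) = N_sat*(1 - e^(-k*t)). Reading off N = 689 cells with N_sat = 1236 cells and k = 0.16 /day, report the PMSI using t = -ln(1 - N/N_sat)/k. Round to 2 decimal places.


PMSI from diatom colonization curve:
N / N_sat = 689 / 1236 = 0.557443
1 - N/N_sat = 0.442557
ln(1 - N/N_sat) = -0.815186
t = -ln(1 - N/N_sat) / k = -(-0.815186) / 0.16 = 5.09 days

5.09


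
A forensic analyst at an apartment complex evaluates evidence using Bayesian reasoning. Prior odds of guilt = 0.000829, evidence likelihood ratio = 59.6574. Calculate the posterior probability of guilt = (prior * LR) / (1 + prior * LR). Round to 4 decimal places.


Bayesian evidence evaluation:
Posterior odds = prior_odds * LR = 0.000829 * 59.6574 = 0.04945598
Posterior probability = posterior_odds / (1 + posterior_odds)
= 0.04945598 / (1 + 0.04945598)
= 0.04945598 / 1.04945598
= 0.0471

0.0471


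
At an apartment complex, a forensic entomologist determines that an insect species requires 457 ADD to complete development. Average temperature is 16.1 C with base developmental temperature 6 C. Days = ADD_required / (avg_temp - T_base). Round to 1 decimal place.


Insect development time:
Effective temperature = avg_temp - T_base = 16.1 - 6 = 10.1 C
Days = ADD / effective_temp = 457 / 10.1 = 45.2 days

45.2


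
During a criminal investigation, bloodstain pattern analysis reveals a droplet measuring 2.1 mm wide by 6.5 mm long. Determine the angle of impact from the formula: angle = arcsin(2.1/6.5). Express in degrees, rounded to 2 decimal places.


Blood spatter impact angle calculation:
width / length = 2.1 / 6.5 = 0.323077
angle = arcsin(0.323077)
angle = 18.85 degrees

18.85


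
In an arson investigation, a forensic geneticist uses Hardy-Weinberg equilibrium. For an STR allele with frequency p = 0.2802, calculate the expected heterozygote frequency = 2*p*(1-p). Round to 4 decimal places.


Hardy-Weinberg heterozygote frequency:
q = 1 - p = 1 - 0.2802 = 0.7198
2pq = 2 * 0.2802 * 0.7198 = 0.4034

0.4034


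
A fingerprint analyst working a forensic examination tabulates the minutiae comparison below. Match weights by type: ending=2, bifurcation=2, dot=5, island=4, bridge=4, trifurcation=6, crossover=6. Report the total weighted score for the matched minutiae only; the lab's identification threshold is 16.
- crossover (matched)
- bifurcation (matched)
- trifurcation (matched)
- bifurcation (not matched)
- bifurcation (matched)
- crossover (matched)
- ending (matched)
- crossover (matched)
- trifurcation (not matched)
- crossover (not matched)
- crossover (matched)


Weighted minutiae match score:
  crossover: matched, +6 (running total 6)
  bifurcation: matched, +2 (running total 8)
  trifurcation: matched, +6 (running total 14)
  bifurcation: not matched, +0
  bifurcation: matched, +2 (running total 16)
  crossover: matched, +6 (running total 22)
  ending: matched, +2 (running total 24)
  crossover: matched, +6 (running total 30)
  trifurcation: not matched, +0
  crossover: not matched, +0
  crossover: matched, +6 (running total 36)
Total score = 36
Threshold = 16; verdict = identification

36


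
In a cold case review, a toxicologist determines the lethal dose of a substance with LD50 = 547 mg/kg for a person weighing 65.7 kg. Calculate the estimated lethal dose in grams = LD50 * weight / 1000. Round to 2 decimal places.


Lethal dose calculation:
Lethal dose = LD50 * body_weight / 1000
= 547 * 65.7 / 1000
= 35937.9 / 1000
= 35.94 g

35.94


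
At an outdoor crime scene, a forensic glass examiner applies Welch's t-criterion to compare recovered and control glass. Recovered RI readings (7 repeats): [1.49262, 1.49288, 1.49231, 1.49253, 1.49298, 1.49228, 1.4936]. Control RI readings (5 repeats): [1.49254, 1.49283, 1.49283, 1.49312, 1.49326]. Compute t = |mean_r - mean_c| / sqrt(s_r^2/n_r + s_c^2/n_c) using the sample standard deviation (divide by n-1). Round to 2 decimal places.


Welch's t-criterion for glass RI comparison:
Recovered mean = sum / n_r = 10.4492 / 7 = 1.4927429
Control mean = sum / n_c = 7.46458 / 5 = 1.492916
Recovered sample variance s_r^2 = 2.11957e-07
Control sample variance s_c^2 = 7.903e-08
Welch SE (unpooled) = sqrt(s_r^2/n_r + s_c^2/n_c) = sqrt(3.02796e-08 + 1.5806e-08) = sqrt(4.60856e-08) = 0.000214676
|mean_r - mean_c| = 0.000173143
t = 0.000173143 / 0.000214676 = 0.81

0.81


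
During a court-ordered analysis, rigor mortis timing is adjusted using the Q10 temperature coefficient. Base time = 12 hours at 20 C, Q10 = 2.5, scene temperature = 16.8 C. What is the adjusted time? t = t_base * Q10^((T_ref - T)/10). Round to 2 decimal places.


Rigor mortis time adjustment:
Exponent = (T_ref - T_actual) / 10 = (20 - 16.8) / 10 = 0.32
Q10 factor = 2.5^0.32 = 1.34073
t_adjusted = 12 * 1.34073 = 16.09 hours

16.09


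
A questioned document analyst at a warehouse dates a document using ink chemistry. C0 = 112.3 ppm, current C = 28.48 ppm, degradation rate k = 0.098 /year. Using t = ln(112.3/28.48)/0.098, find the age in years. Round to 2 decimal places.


Document age estimation:
C0/C = 112.3 / 28.48 = 3.943118
ln(C0/C) = 1.371972
t = 1.371972 / 0.098 = 14.00 years

14.00


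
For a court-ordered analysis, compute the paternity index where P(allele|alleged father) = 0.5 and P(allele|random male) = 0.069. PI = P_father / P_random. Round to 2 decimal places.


Paternity Index calculation:
PI = P(allele|father) / P(allele|random)
PI = 0.5 / 0.069
PI = 7.25

7.25


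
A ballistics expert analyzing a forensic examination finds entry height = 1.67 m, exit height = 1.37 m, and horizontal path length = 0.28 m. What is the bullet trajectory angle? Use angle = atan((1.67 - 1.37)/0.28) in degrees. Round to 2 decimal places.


Bullet trajectory angle:
Height difference = 1.67 - 1.37 = 0.3 m
angle = atan(0.3 / 0.28)
angle = atan(1.071429)
angle = 46.97 degrees

46.97


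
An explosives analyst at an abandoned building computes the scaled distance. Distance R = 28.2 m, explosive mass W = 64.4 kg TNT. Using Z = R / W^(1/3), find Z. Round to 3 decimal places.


Scaled distance calculation:
W^(1/3) = 64.4^(1/3) = 4.008316
Z = R / W^(1/3) = 28.2 / 4.008316
Z = 7.035 m/kg^(1/3)

7.035


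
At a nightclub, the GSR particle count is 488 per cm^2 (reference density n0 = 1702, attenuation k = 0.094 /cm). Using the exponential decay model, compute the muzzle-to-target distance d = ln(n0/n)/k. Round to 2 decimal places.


GSR distance calculation:
n0/n = 1702 / 488 = 3.487705
ln(n0/n) = 1.249244
d = 1.249244 / 0.094 = 13.29 cm

13.29


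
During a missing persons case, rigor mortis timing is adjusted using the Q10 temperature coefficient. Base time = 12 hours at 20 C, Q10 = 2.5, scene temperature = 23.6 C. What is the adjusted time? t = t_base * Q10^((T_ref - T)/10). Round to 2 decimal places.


Rigor mortis time adjustment:
Exponent = (T_ref - T_actual) / 10 = (20 - 23.6) / 10 = -0.36
Q10 factor = 2.5^-0.36 = 0.71902
t_adjusted = 12 * 0.71902 = 8.63 hours

8.63


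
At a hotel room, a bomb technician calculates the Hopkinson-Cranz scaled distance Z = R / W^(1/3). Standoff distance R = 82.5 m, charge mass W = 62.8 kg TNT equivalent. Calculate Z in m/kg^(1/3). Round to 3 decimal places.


Scaled distance calculation:
W^(1/3) = 62.8^(1/3) = 3.974842
Z = R / W^(1/3) = 82.5 / 3.974842
Z = 20.756 m/kg^(1/3)

20.756


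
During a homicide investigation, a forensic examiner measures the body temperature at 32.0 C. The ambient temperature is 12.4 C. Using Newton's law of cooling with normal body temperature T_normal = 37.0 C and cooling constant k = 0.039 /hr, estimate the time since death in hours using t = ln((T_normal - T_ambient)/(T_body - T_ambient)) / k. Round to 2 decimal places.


Using Newton's law of cooling:
t = ln((T_normal - T_ambient) / (T_body - T_ambient)) / k
T_normal - T_ambient = 24.6
T_body - T_ambient = 19.6
Ratio = 1.255102
ln(ratio) = 0.227217
t = 0.227217 / 0.039 = 5.83 hours

5.83


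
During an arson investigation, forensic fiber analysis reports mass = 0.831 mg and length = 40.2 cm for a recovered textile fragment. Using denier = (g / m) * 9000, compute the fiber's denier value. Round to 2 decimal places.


Denier calculation:
Mass in grams = 0.831 mg / 1000 = 0.000831 g
Length in meters = 40.2 cm / 100 = 0.402 m
Linear density = mass / length = 0.000831 / 0.402 = 0.00206716 g/m
Denier = (g/m) * 9000 = 0.00206716 * 9000 = 18.60

18.60


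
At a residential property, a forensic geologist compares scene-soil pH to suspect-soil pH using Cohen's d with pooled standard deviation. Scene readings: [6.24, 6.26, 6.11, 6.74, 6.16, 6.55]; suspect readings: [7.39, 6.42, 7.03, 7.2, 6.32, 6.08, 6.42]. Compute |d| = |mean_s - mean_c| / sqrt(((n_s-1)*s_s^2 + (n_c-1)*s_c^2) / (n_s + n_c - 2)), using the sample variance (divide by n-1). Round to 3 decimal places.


Pooled-variance Cohen's d for soil pH comparison:
Scene mean = 38.06 / 6 = 6.343333
Suspect mean = 46.86 / 7 = 6.694286
Scene sample variance s_s^2 = 0.061147
Suspect sample variance s_c^2 = 0.253395
Pooled variance = ((n_s-1)*s_s^2 + (n_c-1)*s_c^2) / (n_s + n_c - 2) = 0.16601
Pooled SD = sqrt(0.16601) = 0.407443
Mean difference = -0.350952
|d| = |-0.350952| / 0.407443 = 0.861

0.861


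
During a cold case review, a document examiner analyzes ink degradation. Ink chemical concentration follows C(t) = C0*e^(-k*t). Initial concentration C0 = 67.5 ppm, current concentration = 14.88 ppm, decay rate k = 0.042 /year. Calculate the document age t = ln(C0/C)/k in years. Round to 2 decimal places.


Document age estimation:
C0/C = 67.5 / 14.88 = 4.53629
ln(C0/C) = 1.512109
t = 1.512109 / 0.042 = 36.00 years

36.00


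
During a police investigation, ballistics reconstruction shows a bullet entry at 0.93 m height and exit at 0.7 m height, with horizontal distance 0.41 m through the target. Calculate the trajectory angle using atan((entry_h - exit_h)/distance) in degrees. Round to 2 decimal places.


Bullet trajectory angle:
Height difference = 0.93 - 0.7 = 0.23 m
angle = atan(0.23 / 0.41)
angle = atan(0.560976)
angle = 29.29 degrees

29.29


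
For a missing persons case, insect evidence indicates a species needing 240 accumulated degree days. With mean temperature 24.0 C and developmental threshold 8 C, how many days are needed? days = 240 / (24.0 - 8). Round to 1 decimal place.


Insect development time:
Effective temperature = avg_temp - T_base = 24.0 - 8 = 16.0 C
Days = ADD / effective_temp = 240 / 16.0 = 15.0 days

15.0


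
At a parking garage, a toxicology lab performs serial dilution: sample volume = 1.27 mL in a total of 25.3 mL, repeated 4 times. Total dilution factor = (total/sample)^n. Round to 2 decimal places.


Dilution factor calculation:
Single dilution = V_total / V_sample = 25.3 / 1.27 ≈ 19.92126
Number of dilutions = 4
Total DF = (25.3 / 1.27)^4 (full precision, rounded at the end) = 157495.16

157495.16


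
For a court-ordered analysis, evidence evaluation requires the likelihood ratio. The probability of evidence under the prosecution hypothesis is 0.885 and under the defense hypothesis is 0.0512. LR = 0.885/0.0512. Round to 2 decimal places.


Likelihood ratio calculation:
LR = P(E|Hp) / P(E|Hd)
LR = 0.885 / 0.0512
LR = 17.29

17.29


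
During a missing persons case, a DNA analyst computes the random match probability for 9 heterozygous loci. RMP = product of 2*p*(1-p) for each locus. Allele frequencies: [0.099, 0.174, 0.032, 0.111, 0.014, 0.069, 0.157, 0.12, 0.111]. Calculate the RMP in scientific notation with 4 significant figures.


Computing RMP for 9 loci:
Locus 1: 2 * 0.099 * 0.901 = 0.178398
Locus 2: 2 * 0.174 * 0.826 = 0.287448
Locus 3: 2 * 0.032 * 0.968 = 0.061952
Locus 4: 2 * 0.111 * 0.889 = 0.197358
Locus 5: 2 * 0.014 * 0.986 = 0.027608
Locus 6: 2 * 0.069 * 0.931 = 0.128478
Locus 7: 2 * 0.157 * 0.843 = 0.264702
Locus 8: 2 * 0.12 * 0.88 = 0.2112
Locus 9: 2 * 0.111 * 0.889 = 0.197358
RMP = 2.454e-08

2.454e-08


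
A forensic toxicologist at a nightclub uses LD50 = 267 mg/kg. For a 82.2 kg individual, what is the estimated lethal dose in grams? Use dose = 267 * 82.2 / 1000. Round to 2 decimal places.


Lethal dose calculation:
Lethal dose = LD50 * body_weight / 1000
= 267 * 82.2 / 1000
= 21947.4 / 1000
= 21.95 g

21.95


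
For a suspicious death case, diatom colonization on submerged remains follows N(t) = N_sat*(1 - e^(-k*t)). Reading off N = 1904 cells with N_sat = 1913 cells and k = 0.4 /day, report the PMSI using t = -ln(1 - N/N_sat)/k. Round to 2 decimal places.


PMSI from diatom colonization curve:
N / N_sat = 1904 / 1913 = 0.995295
1 - N/N_sat = 0.004705
ln(1 - N/N_sat) = -5.35913
t = -ln(1 - N/N_sat) / k = -(-5.35913) / 0.4 = 13.40 days

13.40


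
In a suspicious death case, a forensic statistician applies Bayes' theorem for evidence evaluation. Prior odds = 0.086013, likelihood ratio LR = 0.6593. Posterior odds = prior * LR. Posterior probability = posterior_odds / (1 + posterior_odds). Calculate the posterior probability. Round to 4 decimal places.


Bayesian evidence evaluation:
Posterior odds = prior_odds * LR = 0.086013 * 0.6593 = 0.05670837
Posterior probability = posterior_odds / (1 + posterior_odds)
= 0.05670837 / (1 + 0.05670837)
= 0.05670837 / 1.05670837
= 0.0537

0.0537


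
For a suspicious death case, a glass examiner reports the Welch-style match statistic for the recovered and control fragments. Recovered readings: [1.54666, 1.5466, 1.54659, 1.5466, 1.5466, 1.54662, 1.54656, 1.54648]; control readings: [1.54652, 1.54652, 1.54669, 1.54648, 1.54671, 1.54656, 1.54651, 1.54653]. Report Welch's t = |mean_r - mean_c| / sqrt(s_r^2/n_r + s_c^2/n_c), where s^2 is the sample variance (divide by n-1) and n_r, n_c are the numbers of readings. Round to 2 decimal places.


Welch's t-criterion for glass RI comparison:
Recovered mean = sum / n_r = 12.37271 / 8 = 1.5465887
Control mean = sum / n_c = 12.37252 / 8 = 1.546565
Recovered sample variance s_r^2 = 2.72679e-09
Control sample variance s_c^2 = 7.45714e-09
Welch SE (unpooled) = sqrt(s_r^2/n_r + s_c^2/n_c) = sqrt(3.40848e-10 + 9.32143e-10) = sqrt(1.27299e-09) = 3.5679e-05
|mean_r - mean_c| = 2.375e-05
t = 2.375e-05 / 3.5679e-05 = 0.67

0.67


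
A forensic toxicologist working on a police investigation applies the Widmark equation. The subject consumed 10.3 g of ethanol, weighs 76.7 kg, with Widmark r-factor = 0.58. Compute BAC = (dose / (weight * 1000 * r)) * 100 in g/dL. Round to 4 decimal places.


Applying the Widmark formula:
BAC = (dose_g / (body_wt * 1000 * r)) * 100
Denominator = 76.7 * 1000 * 0.58 = 44486
BAC = (10.3 / 44486) * 100
BAC = 0.0232 g/dL

0.0232


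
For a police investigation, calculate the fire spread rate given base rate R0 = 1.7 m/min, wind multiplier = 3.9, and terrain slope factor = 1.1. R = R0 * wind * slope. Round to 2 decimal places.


Fire spread rate calculation:
R = R0 * wind_factor * slope_factor
= 1.7 * 3.9 * 1.1
= 6.63 * 1.1
= 7.29 m/min

7.29
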